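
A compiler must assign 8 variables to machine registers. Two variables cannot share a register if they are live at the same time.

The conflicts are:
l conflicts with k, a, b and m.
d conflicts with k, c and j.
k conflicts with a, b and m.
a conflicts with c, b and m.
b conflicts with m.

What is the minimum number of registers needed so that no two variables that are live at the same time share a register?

l, k, a, b, m are mutually in conflict, so at least 5 registers are needed.
5 registers suffice: register 1 → {k, c, j}; register 2 → {d, a}; register 3 → {l}; register 4 → {b}; register 5 → {m}. Each listed conflict is separated.

5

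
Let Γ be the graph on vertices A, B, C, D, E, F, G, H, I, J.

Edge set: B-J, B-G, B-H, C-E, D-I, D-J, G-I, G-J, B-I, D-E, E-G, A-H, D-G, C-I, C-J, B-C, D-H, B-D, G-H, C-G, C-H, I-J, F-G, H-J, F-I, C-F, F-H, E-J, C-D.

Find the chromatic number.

6

B, C, D, G, I, J form a clique, so at least 6 colors are needed.
6 colors suffice: color 1 → {A, G}; color 2 → {C}; color 3 → {F, J}; color 4 → {D}; color 5 → {E, H, I}; color 6 → {B}. Every edge joins two different colors.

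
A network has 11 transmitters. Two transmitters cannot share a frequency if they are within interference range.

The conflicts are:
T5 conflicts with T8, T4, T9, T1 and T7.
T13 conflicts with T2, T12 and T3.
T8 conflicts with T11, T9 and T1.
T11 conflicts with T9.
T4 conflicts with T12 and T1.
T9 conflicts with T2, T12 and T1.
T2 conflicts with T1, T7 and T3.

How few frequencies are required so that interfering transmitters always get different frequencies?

4

T5, T8, T9, T1 pairwise conflict, so at least 4 frequencies are needed.
4 frequencies suffice: frequency 1 → {T13, T4, T9, T7}; frequency 2 → {T11, T12, T1, T3}; frequency 3 → {T5, T2}; frequency 4 → {T8}. Every pair that conflicts lands in different frequencies.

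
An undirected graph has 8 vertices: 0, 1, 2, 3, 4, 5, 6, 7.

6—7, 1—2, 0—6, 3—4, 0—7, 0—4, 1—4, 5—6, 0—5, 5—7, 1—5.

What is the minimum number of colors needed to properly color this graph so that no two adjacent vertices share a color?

0, 5, 6, 7 form a clique, so at least 4 colors are needed.
One proper 4-coloring: 0=a, 1=a, 2=b, 3=a, 4=b, 5=b, 6=c, 7=d. No two adjacent vertices share a color.

4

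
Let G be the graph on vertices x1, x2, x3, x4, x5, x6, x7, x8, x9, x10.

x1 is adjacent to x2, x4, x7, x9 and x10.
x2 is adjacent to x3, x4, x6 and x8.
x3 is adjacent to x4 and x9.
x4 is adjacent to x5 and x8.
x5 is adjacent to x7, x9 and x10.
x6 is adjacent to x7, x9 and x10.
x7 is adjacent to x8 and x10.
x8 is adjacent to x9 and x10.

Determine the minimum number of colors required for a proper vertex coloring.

x2, x4, x8 are pairwise adjacent, so at least 3 colors are needed.
3 colors suffice: x1=2, x2=1, x3=2, x4=3, x5=2, x6=2, x7=3, x8=2, x9=1, x10=1. No two adjacent vertices share a color.

3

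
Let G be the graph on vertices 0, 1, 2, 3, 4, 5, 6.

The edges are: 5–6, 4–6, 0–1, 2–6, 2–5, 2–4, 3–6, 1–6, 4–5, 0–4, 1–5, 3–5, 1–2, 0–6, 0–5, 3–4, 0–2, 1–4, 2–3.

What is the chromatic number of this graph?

6

0, 1, 2, 4, 5, 6 are mutually adjacent (a clique of size 6), so at least 6 colors are needed.
6 colors suffice: color a → {6}; color b → {5}; color c → {4}; color d → {2}; color e → {1, 3}; color f → {0}. Each edge has distinct colors on its endpoints.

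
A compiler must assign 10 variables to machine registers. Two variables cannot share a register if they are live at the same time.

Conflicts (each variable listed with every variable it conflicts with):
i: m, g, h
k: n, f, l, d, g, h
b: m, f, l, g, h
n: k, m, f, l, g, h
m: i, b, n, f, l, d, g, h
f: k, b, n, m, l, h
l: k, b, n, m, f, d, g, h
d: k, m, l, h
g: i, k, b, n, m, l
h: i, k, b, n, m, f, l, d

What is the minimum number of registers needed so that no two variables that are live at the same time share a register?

k, n, f, l, h all conflict with each other, so at least 5 registers are needed.
5 registers suffice: register 1 → {k, m}; register 2 → {i, l}; register 3 → {g, h}; register 4 → {f, d}; register 5 → {b, n}. Every pair that conflicts lands in different registers.

5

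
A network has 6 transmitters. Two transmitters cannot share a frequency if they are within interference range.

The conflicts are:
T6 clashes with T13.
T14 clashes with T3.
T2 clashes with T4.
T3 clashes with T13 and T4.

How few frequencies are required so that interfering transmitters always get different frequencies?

2

T3 and T13 conflict, so at least 2 frequencies are needed.
2 frequencies suffice: frequency 1 → {T6, T2, T3}; frequency 2 → {T14, T13, T4}. Every pair that conflicts lands in different frequencies.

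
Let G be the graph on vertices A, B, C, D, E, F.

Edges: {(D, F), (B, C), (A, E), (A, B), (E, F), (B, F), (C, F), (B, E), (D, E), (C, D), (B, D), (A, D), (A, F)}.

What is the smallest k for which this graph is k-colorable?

5

A, B, D, E, F form a clique, so at least 5 colors are needed.
5 colors suffice: color 1 → {D}; color 2 → {F}; color 3 → {B}; color 4 → {A, C}; color 5 → {E}. No two adjacent vertices share a color.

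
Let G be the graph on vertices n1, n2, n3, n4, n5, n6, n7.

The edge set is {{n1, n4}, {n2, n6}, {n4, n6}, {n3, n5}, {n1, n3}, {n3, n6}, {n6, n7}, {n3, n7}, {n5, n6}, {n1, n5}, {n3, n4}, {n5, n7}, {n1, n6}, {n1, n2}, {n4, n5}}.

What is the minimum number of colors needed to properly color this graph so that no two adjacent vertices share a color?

n1, n3, n4, n5, n6 are mutually adjacent (a clique of size 5), so at least 5 colors are needed.
A valid assignment using 5 colors: n1=B, n2=G, n3=Y, n4=P, n5=G, n6=R, n7=B. Each edge has distinct colors on its endpoints.

5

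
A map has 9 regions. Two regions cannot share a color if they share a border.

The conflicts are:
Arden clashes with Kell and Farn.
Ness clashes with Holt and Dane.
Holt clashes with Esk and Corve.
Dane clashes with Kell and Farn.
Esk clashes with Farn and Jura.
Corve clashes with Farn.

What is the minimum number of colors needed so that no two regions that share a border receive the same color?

3

The cycle Ness-Holt-Esk-Farn-Dane-Ness has odd length 5, so it cannot be 2-colored; at least 3 colors are needed.
3 colors suffice: color 1 → {Holt, Kell, Farn, Jura}; color 2 → {Arden, Dane, Esk, Corve}; color 3 → {Ness}. No two conflicting regions share a color.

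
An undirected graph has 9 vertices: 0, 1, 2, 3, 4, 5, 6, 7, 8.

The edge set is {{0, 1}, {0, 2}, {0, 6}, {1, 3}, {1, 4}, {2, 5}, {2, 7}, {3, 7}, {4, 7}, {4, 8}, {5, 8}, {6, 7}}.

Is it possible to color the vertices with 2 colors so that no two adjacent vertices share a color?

No

The cycle 4-8-5-2-7-4 has odd length 5, so it cannot be 2-colored; at least 3 colors are needed.
So 2 colors are not enough.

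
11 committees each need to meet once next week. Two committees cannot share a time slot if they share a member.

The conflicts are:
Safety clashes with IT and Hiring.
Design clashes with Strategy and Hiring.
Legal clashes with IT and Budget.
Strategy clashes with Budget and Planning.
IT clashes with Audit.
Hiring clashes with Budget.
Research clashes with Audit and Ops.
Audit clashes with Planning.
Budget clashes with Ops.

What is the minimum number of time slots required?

The cycle Legal-Budget-Hiring-Safety-IT-Legal has odd length 5, so it cannot be 2-colored; at least 3 time slots are needed.
3 time slots suffice: time slot 1 → {Safety, Design, Audit, Budget}; time slot 2 → {Strategy, IT, Hiring, Ops}; time slot 3 → {Legal, Research, Planning}. Every pair that conflicts lands in different time slots.

3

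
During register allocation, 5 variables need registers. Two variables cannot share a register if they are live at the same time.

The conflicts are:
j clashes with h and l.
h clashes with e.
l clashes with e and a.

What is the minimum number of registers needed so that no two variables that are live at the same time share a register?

h and e conflict, so at least 2 registers are needed.
2 registers suffice: register 1 → {h, l}; register 2 → {j, e, a}. Each listed conflict is separated.

2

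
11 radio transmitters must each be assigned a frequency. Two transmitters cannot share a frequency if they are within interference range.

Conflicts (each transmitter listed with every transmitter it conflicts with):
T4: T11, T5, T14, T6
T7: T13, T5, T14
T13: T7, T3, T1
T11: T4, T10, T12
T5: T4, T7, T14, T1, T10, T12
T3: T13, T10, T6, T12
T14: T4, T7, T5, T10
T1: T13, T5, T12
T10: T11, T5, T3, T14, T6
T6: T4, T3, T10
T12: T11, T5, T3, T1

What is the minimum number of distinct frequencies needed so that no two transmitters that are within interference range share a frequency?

3

T5, T1, T12 pairwise conflict, so at least 3 frequencies are needed.
3 frequencies suffice: frequency 1 → {T13, T11, T5, T6}; frequency 2 → {T4, T7, T10, T12}; frequency 3 → {T3, T14, T1}. No two conflicting transmitters share a frequency.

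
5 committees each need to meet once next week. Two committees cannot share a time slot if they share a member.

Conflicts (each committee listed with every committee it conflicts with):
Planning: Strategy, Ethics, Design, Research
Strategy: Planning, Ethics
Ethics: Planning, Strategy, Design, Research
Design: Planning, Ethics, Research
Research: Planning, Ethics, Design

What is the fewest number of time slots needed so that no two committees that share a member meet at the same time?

Planning, Ethics, Design, Research all conflict with each other, so at least 4 time slots are needed.
Using 4 time slots: Planning=1, Strategy=3, Ethics=2, Design=3, Research=4. Each listed conflict is separated.

4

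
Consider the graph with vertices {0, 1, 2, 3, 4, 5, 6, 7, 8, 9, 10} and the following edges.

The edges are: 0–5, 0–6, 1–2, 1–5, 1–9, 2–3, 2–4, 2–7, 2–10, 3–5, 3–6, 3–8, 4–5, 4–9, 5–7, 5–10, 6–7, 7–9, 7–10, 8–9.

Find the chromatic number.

3

2, 7, 10 are mutually adjacent, so at least 3 colors are needed.
3 colors suffice: 0=blue, 1=blue, 2=red, 3=blue, 4=blue, 5=red, 6=red, 7=blue, 8=green, 9=red, 10=green. No two adjacent vertices share a color.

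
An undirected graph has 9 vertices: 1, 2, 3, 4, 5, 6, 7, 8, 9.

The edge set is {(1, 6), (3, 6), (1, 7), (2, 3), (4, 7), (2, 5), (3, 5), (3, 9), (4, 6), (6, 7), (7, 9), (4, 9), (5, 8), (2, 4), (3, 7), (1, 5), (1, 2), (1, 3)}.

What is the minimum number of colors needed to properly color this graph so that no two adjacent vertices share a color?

1, 2, 3, 5 are pairwise adjacent (a clique of size 4), so at least 4 colors are needed.
4 colors suffice: color a → {3, 4, 8}; color b → {1, 9}; color c → {2, 7}; color d → {5, 6}. Each edge has distinct colors on its endpoints.

4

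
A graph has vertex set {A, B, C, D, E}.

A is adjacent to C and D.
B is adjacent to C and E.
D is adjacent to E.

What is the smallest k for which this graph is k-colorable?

The cycle D-E-B-C-A-D has odd length 5, so it cannot be 2-colored; at least 3 colors are needed.
3 colors suffice: color 1 → {B, D}; color 2 → {A, E}; color 3 → {C}. No two adjacent vertices share a color.

3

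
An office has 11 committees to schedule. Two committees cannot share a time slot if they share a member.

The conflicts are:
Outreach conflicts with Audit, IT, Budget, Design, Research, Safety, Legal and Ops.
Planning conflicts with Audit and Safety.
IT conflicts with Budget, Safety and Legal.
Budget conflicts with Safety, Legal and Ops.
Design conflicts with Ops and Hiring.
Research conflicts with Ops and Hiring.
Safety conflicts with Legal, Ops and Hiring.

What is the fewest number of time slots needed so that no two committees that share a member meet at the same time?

5

Outreach, IT, Budget, Safety, Legal pairwise conflict, so at least 5 time slots are needed.
5 time slots suffice: Outreach=1, Planning=1, Audit=2, IT=5, Budget=3, Design=2, Research=2, Safety=2, Legal=4, Ops=4, Hiring=1. No two conflicting committees share a time slot.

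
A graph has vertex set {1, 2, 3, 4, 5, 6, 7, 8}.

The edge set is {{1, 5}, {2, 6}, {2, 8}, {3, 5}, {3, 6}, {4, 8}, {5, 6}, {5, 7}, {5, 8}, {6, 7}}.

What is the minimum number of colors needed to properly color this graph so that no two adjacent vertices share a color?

3, 5, 6 are mutually adjacent, so at least 3 colors are needed.
3 colors suffice: color a → {2, 4, 5}; color b → {1, 6, 8}; color c → {3, 7}. No two adjacent vertices share a color.

3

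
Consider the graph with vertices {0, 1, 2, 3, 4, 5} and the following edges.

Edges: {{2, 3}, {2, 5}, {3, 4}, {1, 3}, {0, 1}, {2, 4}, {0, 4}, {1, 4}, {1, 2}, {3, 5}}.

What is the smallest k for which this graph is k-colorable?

4

1, 2, 3, 4 form a clique, so at least 4 colors are needed.
4 colors suffice: color a → {4, 5}; color b → {0, 2}; color c → {1}; color d → {3}. No two adjacent vertices share a color.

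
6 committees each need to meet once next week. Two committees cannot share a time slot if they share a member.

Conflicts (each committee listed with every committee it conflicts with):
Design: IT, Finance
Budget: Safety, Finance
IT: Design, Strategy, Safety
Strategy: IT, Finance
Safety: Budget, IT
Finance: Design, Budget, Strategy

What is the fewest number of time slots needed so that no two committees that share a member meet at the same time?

3

The cycle Budget-Finance-Design-IT-Safety-Budget has odd length 5, so it cannot be 2-colored; at least 3 time slots are needed.
3 time slots suffice: time slot 1 → {IT, Finance}; time slot 2 → {Design, Strategy, Safety}; time slot 3 → {Budget}. Each listed conflict is separated.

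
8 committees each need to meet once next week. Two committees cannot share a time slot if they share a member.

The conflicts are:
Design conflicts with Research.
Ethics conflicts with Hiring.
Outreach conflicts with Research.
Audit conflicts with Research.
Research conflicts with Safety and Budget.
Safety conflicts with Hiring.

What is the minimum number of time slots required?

2

Design and Research conflict, so at least 2 time slots are needed.
2 time slots suffice: time slot 1 → {Research, Hiring}; time slot 2 → {Design, Ethics, Outreach, Audit, Safety, Budget}. No two conflicting committees share a time slot.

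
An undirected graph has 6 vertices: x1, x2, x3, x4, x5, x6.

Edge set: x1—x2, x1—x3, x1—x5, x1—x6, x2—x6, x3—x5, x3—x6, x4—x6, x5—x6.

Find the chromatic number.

4

x1, x3, x5, x6 form a clique, so at least 4 colors are needed.
4 colors suffice: color 1 → {x6}; color 2 → {x1, x4}; color 3 → {x2, x5}; color 4 → {x3}. Each edge has distinct colors on its endpoints.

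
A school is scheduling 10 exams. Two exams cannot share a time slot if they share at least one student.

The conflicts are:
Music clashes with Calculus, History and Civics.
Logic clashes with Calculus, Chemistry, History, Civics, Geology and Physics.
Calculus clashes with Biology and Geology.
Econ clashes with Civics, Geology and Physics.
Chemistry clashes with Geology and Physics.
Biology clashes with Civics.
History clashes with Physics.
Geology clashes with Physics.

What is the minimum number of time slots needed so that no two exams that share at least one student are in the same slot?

Logic, Chemistry, Geology, Physics pairwise conflict, so at least 4 time slots are needed.
A valid assignment using 4 time slots: Music=1, Logic=1, Calculus=3, Econ=1, Chemistry=4, Biology=1, History=2, Civics=2, Geology=2, Physics=3. Every pair that conflicts lands in different time slots.

4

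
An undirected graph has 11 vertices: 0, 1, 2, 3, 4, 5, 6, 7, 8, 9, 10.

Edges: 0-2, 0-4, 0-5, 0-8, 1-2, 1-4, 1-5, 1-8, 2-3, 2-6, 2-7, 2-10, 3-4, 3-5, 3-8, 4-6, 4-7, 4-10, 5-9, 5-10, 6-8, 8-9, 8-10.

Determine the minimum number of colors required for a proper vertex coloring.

2

2 and 7 are adjacent, so at least 2 colors are needed.
2 colors suffice: color red → {2, 4, 5, 8}; color blue → {0, 1, 3, 6, 7, 9, 10}. Each edge has distinct colors on its endpoints.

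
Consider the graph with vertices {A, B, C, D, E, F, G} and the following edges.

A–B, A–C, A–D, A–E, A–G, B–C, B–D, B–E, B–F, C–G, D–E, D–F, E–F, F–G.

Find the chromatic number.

4

A, B, D, E are pairwise adjacent (a clique of size 4), so at least 4 colors are needed.
4 colors suffice: A=1, B=2, C=3, D=4, E=3, F=1, G=2. No two adjacent vertices share a color.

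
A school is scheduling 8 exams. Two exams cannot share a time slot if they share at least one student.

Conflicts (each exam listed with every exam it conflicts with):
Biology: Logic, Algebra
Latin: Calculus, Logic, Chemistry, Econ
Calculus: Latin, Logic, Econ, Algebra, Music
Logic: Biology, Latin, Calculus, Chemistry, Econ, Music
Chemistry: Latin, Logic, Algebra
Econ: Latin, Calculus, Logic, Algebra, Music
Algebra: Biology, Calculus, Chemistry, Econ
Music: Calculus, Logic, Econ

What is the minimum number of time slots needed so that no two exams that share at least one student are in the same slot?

4

Calculus, Logic, Econ, Music all conflict with each other, so at least 4 time slots are needed.
A valid assignment using 4 time slots: Biology=2, Latin=4, Calculus=2, Logic=1, Chemistry=2, Econ=3, Algebra=1, Music=4. No two conflicting exams share a time slot.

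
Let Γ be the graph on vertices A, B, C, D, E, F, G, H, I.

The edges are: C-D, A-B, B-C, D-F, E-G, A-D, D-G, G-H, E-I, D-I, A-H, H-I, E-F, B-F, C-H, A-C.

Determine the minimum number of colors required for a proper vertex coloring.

A, C, D are pairwise adjacent, so at least 3 colors are needed.
3 colors suffice: A=2, B=1, C=3, D=1, E=1, F=2, G=2, H=1, I=2. No two adjacent vertices share a color.

3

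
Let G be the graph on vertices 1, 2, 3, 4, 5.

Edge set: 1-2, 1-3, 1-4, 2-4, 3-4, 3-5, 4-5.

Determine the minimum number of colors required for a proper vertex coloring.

3, 4, 5 form a triangle, so at least 3 colors are needed.
A valid assignment using 3 colors: 1=c, 2=b, 3=b, 4=a, 5=c. Every edge joins two different colors.

3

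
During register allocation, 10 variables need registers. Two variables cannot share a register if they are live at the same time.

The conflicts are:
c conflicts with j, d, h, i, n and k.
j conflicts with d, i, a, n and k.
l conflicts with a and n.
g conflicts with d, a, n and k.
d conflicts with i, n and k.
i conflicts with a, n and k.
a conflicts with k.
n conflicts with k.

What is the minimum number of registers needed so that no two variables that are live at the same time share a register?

c, j, d, i, n, k pairwise conflict, so at least 6 registers are needed.
6 registers suffice: register 1 → {h, a, n}; register 2 → {l, k}; register 3 → {c, g}; register 4 → {i}; register 5 → {j}; register 6 → {d}. No two conflicting variables share a register.

6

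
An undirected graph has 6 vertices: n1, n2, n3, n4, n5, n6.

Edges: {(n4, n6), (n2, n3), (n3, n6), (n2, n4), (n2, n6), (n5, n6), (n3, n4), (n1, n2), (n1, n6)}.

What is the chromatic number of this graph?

4

n2, n3, n4, n6 are mutually adjacent (a clique of size 4), so at least 4 colors are needed.
A valid assignment using 4 colors: n1=3, n2=2, n3=4, n4=3, n5=2, n6=1. No two adjacent vertices share a color.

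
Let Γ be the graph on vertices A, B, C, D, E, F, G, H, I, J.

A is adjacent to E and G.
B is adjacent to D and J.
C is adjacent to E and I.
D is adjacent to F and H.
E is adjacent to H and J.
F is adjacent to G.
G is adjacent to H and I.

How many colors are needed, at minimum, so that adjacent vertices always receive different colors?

The cycle J-B-D-H-E-J has odd length 5, so it cannot be 2-colored; at least 3 colors are needed.
3 colors suffice: color red → {D, E, G}; color blue → {A, F, H, I, J}; color green → {B, C}. Each edge has distinct colors on its endpoints.

3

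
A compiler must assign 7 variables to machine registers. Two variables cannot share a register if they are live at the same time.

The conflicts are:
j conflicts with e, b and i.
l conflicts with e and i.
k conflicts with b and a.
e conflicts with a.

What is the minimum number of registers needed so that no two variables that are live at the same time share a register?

The cycle b-k-a-e-j-b has odd length 5, so it cannot be 2-colored; at least 3 registers are needed.
3 registers suffice: register 1 → {e, b, i}; register 2 → {j, l, a}; register 3 → {k}. Each listed conflict is separated.

3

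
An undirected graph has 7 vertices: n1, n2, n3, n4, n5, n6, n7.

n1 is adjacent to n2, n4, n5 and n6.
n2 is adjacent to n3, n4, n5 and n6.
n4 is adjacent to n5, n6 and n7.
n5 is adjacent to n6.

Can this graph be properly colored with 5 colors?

Yes

The chromatic number is 5. n1, n2, n4, n5, n6 form a clique, so at least 5 colors are needed.
5 colors suffice: color 1 → {n3, n4}; color 2 → {n2, n7}; color 3 → {n1}; color 4 → {n5}; color 5 → {n6}.
That is already a proper 5-coloring.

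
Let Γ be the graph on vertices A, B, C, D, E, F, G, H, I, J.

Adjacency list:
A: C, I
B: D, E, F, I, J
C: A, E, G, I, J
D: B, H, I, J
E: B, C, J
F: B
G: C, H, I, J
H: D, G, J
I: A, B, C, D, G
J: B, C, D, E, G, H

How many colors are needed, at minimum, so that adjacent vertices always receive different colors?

3

B, D, I form a triangle, so at least 3 colors are needed.
3 colors suffice: color red → {F, I, J}; color blue → {B, C, H}; color green → {A, D, E, G}. No two adjacent vertices share a color.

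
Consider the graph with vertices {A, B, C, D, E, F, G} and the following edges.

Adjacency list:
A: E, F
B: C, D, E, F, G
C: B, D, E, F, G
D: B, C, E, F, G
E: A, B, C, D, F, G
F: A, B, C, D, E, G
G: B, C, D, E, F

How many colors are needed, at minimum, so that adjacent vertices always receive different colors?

B, C, D, E, F, G are mutually adjacent (a clique of size 6), so at least 6 colors are needed.
A valid assignment using 6 colors: A=3, B=4, C=3, D=6, E=2, F=1, G=5. Every edge joins two different colors.

6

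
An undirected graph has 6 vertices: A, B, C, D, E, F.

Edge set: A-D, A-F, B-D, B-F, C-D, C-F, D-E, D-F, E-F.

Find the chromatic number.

3

A, D, F are pairwise adjacent, so at least 3 colors are needed.
A valid assignment using 3 colors: A=green, B=green, C=green, D=red, E=green, F=blue. No two adjacent vertices share a color.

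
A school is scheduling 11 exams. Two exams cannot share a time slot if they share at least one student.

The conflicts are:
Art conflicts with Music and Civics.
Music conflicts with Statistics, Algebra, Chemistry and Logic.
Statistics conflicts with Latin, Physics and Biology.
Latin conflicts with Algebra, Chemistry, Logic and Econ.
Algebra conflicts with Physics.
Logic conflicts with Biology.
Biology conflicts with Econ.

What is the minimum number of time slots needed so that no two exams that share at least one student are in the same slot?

2

Latin and Logic conflict, so at least 2 time slots are needed.
2 time slots suffice: time slot 1 → {Music, Latin, Physics, Civics, Biology}; time slot 2 → {Art, Statistics, Algebra, Chemistry, Logic, Econ}. Each listed conflict is separated.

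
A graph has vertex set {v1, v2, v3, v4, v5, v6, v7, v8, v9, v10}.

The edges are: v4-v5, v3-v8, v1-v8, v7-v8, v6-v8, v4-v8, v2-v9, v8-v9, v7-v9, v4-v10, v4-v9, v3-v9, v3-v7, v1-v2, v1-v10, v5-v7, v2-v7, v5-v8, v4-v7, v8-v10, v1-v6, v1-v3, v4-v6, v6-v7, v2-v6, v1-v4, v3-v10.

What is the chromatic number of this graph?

4

v1, v3, v8, v10 form a clique, so at least 4 colors are needed.
One proper 4-coloring: v1=2, v2=1, v3=3, v4=3, v5=4, v6=4, v7=2, v8=1, v9=4, v10=4. Each edge has distinct colors on its endpoints.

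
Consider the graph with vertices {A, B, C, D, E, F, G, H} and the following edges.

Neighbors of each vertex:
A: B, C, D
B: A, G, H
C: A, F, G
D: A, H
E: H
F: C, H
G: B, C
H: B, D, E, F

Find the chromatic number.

The cycle A-B-H-F-C-A has odd length 5, so it cannot be 2-colored; at least 3 colors are needed.
3 colors suffice: A=2, B=3, C=1, D=3, E=2, F=2, G=2, H=1. Every edge joins two different colors.

3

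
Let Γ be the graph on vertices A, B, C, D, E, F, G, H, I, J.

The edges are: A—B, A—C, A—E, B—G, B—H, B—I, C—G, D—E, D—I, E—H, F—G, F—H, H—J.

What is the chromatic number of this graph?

3

The cycle E-D-I-B-H-E has odd length 5, so it cannot be 2-colored; at least 3 colors are needed.
3 colors suffice: color 1 → {B, C, E, F, J}; color 2 → {A, G, H, I}; color 3 → {D}. Each edge has distinct colors on its endpoints.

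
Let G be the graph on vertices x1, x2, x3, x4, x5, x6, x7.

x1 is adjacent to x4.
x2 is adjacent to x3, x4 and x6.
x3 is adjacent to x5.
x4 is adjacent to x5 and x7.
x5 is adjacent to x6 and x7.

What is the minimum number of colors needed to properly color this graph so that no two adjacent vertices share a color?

x4, x5, x7 are mutually adjacent, so at least 3 colors are needed.
3 colors suffice: color red → {x1, x2, x5}; color blue → {x3, x4, x6}; color green → {x7}. Each edge has distinct colors on its endpoints.

3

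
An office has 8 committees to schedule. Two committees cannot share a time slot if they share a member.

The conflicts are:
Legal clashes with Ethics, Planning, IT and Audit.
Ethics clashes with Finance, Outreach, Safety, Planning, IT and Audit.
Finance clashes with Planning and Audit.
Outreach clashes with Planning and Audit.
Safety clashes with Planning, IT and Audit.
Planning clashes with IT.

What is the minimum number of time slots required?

Ethics, Safety, Planning, IT pairwise conflict, so at least 4 time slots are needed.
4 time slots suffice: time slot 1 → {Ethics}; time slot 2 → {Planning, Audit}; time slot 3 → {Finance, Outreach, IT}; time slot 4 → {Legal, Safety}. Each listed conflict is separated.

4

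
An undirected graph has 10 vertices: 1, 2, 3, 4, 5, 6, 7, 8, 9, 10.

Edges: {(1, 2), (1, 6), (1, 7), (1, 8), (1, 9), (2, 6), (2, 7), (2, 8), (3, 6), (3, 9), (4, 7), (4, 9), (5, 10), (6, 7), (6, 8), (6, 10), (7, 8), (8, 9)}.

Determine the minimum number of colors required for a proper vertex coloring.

1, 2, 6, 7, 8 are pairwise adjacent (a clique of size 5), so at least 5 colors are needed.
A valid assignment using 5 colors: 1=green, 2=purple, 3=blue, 4=green, 5=red, 6=red, 7=blue, 8=yellow, 9=red, 10=blue. Each edge has distinct colors on its endpoints.

5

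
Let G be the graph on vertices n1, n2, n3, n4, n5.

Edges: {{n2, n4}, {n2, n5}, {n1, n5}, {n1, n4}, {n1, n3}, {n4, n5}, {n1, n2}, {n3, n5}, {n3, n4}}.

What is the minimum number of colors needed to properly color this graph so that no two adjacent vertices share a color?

4

n1, n2, n4, n5 form a clique, so at least 4 colors are needed.
4 colors suffice: color 1 → {n5}; color 2 → {n1}; color 3 → {n4}; color 4 → {n2, n3}. Each edge has distinct colors on its endpoints.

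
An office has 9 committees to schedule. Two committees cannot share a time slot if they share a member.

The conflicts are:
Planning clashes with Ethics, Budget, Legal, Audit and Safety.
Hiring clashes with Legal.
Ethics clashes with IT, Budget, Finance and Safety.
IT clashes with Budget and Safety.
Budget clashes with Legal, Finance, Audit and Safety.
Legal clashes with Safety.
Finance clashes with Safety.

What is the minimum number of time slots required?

4

Planning, Budget, Legal, Safety are mutually in conflict, so at least 4 time slots are needed.
4 time slots suffice: time slot 1 → {Hiring, Budget}; time slot 2 → {Audit, Safety}; time slot 3 → {Ethics, Legal}; time slot 4 → {Planning, IT, Finance}. Every pair that conflicts lands in different time slots.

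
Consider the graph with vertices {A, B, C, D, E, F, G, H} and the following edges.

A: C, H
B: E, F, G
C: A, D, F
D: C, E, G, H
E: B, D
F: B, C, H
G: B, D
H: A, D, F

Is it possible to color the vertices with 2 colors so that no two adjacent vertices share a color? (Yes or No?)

No

The cycle D-C-F-B-G-D has odd length 5, so it cannot be 2-colored; at least 3 colors are needed.
So 2 colors are not enough.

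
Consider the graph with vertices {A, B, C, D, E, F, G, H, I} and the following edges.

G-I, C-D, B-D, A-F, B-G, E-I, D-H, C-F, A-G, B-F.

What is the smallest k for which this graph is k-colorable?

2

B and G are adjacent, so at least 2 colors are needed.
One proper 2-coloring: A=2, B=2, C=2, D=1, E=1, F=1, G=1, H=2, I=2. Each edge has distinct colors on its endpoints.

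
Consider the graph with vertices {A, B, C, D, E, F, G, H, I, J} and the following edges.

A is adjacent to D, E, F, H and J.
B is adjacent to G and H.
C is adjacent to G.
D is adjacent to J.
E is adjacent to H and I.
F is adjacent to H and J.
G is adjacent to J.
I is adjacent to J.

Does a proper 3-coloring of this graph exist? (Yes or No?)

Yes

The chromatic number is 3. A, E, H form a triangle, so at least 3 colors are needed.
One proper 3-coloring: A=2, B=3, C=1, D=3, E=3, F=3, G=2, H=1, I=2, J=1.
That is already a proper 3-coloring.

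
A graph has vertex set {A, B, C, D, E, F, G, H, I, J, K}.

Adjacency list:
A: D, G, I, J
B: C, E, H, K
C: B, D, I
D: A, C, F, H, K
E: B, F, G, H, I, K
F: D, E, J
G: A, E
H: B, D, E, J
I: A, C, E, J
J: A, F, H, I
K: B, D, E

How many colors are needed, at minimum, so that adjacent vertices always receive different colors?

B, E, H are pairwise adjacent, so at least 3 colors are needed.
A valid assignment using 3 colors: A=2, B=3, C=2, D=1, E=1, F=2, G=3, H=2, I=3, J=1, K=2. Each edge has distinct colors on its endpoints.

3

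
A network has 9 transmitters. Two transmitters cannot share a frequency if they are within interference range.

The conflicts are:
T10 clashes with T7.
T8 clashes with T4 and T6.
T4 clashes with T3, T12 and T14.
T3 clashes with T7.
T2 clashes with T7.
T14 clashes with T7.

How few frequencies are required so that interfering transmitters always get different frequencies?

2

T3 and T7 conflict, so at least 2 frequencies are needed.
2 frequencies suffice: frequency 1 → {T4, T6, T7}; frequency 2 → {T10, T8, T3, T12, T2, T14}. Each listed conflict is separated.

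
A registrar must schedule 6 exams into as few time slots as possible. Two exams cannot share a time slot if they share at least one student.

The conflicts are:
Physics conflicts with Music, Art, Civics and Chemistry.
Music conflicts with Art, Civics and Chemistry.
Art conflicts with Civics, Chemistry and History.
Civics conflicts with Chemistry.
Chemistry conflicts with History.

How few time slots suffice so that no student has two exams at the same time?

5

Physics, Music, Art, Civics, Chemistry all conflict with each other, so at least 5 time slots are needed.
5 time slots suffice: time slot 1 → {Art}; time slot 2 → {Chemistry}; time slot 3 → {Physics, History}; time slot 4 → {Music}; time slot 5 → {Civics}. Each listed conflict is separated.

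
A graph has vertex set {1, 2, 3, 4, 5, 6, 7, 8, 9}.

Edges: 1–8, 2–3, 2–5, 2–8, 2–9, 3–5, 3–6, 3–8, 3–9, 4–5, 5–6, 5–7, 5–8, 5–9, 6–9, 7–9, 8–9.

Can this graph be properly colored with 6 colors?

The chromatic number is 5. 2, 3, 5, 8, 9 are pairwise adjacent (a clique of size 5), so at least 5 colors are needed.
One proper 5-coloring: 1=red, 2=purple, 3=green, 4=blue, 5=red, 6=yellow, 7=green, 8=yellow, 9=blue.
Since 6 ≥ 5, a proper 6-coloring certainly exists.

Yes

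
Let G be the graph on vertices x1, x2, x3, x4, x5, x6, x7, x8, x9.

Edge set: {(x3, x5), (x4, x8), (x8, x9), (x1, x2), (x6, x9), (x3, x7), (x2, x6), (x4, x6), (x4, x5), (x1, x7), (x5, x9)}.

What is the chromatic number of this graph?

The cycle x1-x7-x3-x5-x4-x6-x2-x1 has odd length 7, so it cannot be 2-colored; at least 3 colors are needed.
3 colors suffice: color 1 → {x5, x6, x7, x8}; color 2 → {x1, x3, x4, x9}; color 3 → {x2}. No two adjacent vertices share a color.

3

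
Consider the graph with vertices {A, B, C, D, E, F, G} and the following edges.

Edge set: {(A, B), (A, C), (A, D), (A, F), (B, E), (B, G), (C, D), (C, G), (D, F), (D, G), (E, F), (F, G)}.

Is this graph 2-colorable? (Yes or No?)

No

A, D, F are mutually adjacent, so at least 3 colors are needed.
So 2 colors are not enough.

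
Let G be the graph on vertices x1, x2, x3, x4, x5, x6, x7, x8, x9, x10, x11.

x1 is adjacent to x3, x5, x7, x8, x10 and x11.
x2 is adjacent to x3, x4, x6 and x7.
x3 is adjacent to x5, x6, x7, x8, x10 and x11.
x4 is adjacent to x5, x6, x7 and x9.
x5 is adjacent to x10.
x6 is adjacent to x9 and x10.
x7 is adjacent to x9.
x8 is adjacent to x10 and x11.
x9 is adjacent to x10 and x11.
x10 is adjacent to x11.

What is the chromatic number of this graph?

x1, x3, x8, x10, x11 are mutually adjacent (a clique of size 5), so at least 5 colors are needed.
5 colors suffice: color 1 → {x3, x4}; color 2 → {x7, x10}; color 3 → {x1, x6}; color 4 → {x2, x5, x11}; color 5 → {x8, x9}. No two adjacent vertices share a color.

5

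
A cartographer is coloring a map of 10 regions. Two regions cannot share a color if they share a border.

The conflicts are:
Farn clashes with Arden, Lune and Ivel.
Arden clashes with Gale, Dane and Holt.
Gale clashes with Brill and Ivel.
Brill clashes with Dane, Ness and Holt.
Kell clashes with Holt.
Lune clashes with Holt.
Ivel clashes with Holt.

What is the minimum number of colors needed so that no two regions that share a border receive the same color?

Brill and Ness conflict, so at least 2 colors are needed.
A valid assignment using 2 colors: Farn=1, Arden=2, Gale=1, Brill=2, Dane=1, Ness=1, Kell=2, Lune=2, Ivel=2, Holt=1. Each listed conflict is separated.

2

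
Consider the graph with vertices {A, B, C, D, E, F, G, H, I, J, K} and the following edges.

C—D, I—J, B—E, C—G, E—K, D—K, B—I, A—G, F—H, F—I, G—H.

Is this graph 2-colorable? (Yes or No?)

The cycle D-K-E-B-I-F-H-G-C-D has odd length 9, so it cannot be 2-colored; at least 3 colors are needed.
So 2 colors are not enough.

No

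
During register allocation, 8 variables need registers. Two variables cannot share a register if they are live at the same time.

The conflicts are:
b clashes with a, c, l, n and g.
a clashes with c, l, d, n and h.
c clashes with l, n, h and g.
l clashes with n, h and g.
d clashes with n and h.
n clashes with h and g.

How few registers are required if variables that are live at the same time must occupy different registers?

5

a, c, l, n, h are mutually in conflict, so at least 5 registers are needed.
Using 5 registers: b=5, a=2, c=3, l=4, d=3, n=1, h=5, g=2. Each listed conflict is separated.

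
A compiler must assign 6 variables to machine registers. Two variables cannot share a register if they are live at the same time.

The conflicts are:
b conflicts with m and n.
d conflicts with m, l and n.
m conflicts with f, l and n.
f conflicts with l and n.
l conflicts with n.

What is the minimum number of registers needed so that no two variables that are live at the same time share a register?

d, m, l, n all conflict with each other, so at least 4 registers are needed.
4 registers suffice: b=3, d=4, m=2, f=4, l=3, n=1. Every pair that conflicts lands in different registers.

4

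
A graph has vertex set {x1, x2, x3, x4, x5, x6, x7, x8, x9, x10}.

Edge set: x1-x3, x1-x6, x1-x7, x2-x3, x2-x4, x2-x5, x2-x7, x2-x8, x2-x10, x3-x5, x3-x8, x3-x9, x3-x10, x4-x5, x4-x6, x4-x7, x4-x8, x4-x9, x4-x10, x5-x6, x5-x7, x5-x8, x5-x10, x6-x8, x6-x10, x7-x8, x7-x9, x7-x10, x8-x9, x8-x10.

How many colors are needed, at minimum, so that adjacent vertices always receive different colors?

x2, x4, x5, x7, x8, x10 form a clique, so at least 6 colors are needed.
6 colors suffice: color 1 → {x1, x8}; color 2 → {x9, x10}; color 3 → {x3, x4}; color 4 → {x5}; color 5 → {x6, x7}; color 6 → {x2}. No two adjacent vertices share a color.

6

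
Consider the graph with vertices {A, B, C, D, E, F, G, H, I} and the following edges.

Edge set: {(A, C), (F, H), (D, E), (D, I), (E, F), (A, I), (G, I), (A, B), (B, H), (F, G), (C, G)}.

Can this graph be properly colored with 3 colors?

Yes

The chromatic number is 3. The cycle G-F-E-D-I-G has odd length 5, so it cannot be 2-colored; at least 3 colors are needed.
A valid assignment using 3 colors: A=2, B=1, C=1, D=3, E=2, F=1, G=2, H=2, I=1.
That is already a proper 3-coloring.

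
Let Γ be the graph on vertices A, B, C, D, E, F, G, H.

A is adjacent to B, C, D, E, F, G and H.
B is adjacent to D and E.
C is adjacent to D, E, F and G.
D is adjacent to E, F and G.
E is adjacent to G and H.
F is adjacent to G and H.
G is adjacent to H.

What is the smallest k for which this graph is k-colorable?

A, C, D, F, G are pairwise adjacent (a clique of size 5), so at least 5 colors are needed.
5 colors suffice: color 1 → {A}; color 2 → {B, G}; color 3 → {D, H}; color 4 → {E, F}; color 5 → {C}. No two adjacent vertices share a color.

5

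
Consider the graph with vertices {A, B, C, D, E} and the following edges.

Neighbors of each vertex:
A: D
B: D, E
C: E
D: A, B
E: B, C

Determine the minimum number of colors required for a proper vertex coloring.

B and E are adjacent, so at least 2 colors are needed.
2 colors suffice: A=1, B=1, C=1, D=2, E=2. Every edge joins two different colors.

2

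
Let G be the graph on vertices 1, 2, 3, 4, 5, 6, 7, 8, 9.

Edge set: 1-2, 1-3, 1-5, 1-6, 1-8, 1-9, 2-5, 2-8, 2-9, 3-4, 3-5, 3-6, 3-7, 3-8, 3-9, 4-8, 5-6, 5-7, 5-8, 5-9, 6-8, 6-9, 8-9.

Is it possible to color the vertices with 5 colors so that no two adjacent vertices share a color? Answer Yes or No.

1, 3, 5, 6, 8, 9 are pairwise adjacent (a clique of size 6), so at least 6 colors are needed.
So 5 colors are not enough.

No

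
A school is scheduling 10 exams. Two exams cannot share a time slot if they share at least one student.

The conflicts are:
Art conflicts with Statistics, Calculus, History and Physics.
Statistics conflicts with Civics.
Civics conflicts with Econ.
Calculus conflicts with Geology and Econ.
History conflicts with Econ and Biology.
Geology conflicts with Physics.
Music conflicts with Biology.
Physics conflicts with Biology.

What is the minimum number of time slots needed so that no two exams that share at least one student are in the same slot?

The cycle Statistics-Civics-Econ-History-Art-Statistics has odd length 5, so it cannot be 2-colored; at least 3 time slots are needed.
3 time slots suffice: time slot 1 → {Art, Geology, Econ, Biology}; time slot 2 → {Civics, Calculus, History, Music, Physics}; time slot 3 → {Statistics}. No two conflicting exams share a time slot.

3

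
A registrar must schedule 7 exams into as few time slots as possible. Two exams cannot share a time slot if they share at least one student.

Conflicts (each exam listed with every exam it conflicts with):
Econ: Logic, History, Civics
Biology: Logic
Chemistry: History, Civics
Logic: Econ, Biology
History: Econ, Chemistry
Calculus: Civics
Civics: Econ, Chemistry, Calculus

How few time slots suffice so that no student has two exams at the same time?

Chemistry and History conflict, so at least 2 time slots are needed.
2 time slots suffice: time slot 1 → {Econ, Biology, Chemistry, Calculus}; time slot 2 → {Logic, History, Civics}. Every pair that conflicts lands in different time slots.

2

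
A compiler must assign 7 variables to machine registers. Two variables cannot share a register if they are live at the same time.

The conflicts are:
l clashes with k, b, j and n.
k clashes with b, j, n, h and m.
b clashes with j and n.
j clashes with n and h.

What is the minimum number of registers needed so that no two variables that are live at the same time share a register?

5

l, k, b, j, n all conflict with each other, so at least 5 registers are needed.
5 registers suffice: register 1 → {k}; register 2 → {j, m}; register 3 → {b, h}; register 4 → {n}; register 5 → {l}. Each listed conflict is separated.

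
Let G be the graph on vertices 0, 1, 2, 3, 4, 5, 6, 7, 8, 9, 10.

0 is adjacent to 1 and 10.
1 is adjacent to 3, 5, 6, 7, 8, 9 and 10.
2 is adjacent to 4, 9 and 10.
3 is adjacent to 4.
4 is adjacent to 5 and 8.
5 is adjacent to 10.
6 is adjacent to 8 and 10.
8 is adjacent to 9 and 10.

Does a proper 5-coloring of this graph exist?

Yes

The chromatic number is 4. 1, 6, 8, 10 are pairwise adjacent (a clique of size 4), so at least 4 colors are needed.
4 colors suffice: 0=c, 1=a, 2=c, 3=b, 4=a, 5=c, 6=d, 7=b, 8=c, 9=b, 10=b.
Since 5 ≥ 4, a proper 5-coloring certainly exists.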